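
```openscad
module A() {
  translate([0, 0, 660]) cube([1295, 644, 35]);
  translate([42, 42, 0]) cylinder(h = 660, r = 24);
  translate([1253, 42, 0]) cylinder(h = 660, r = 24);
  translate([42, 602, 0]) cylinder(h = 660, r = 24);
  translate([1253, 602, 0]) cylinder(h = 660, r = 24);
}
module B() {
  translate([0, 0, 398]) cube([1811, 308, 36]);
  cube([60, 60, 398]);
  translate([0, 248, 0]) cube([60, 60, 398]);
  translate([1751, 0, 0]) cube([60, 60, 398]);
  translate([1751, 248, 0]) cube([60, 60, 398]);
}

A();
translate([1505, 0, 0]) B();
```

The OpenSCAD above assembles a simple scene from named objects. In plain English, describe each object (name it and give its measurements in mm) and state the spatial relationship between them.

A is a table: top 1295 mm (x) × 644 mm (y), 35 mm thick, upper face at z = 695 mm, on four round legs of 48 mm diameter, each leg's bounding box inset 18 mm from the nearest pair of top edges, running from z = 0 to the bottom of the top.

B is a bench: a 1811×308 mm seat slab, 36 mm thick, top at z = 434 mm, on four 60×60 mm square legs flush with the seat corners and standing on z = 0.

The bench is on the floor beside the table on its +x side.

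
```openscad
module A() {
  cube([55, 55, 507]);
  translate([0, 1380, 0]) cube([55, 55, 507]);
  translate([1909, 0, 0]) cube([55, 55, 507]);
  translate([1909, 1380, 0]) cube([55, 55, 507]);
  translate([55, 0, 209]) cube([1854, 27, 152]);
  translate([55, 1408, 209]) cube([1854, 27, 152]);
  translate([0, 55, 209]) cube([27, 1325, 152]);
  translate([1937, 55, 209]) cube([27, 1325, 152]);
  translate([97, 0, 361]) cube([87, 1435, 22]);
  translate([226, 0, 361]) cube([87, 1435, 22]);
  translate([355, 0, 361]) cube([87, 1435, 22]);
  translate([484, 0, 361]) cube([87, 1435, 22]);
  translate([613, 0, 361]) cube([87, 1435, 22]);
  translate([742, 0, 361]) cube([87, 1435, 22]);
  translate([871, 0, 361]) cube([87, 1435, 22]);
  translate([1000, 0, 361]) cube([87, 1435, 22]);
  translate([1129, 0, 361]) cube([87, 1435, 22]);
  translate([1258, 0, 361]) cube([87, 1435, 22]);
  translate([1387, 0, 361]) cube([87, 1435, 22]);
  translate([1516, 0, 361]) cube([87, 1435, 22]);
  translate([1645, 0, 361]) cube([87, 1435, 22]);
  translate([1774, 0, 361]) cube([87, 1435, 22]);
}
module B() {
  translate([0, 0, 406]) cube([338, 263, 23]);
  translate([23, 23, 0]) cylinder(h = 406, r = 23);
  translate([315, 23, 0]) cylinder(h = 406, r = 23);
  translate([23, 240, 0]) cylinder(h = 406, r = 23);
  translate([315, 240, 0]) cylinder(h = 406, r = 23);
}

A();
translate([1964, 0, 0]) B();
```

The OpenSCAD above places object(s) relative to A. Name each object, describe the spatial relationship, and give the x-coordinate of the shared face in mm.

A is a bed frame. B is a stool. The stool is against the bed frame's +x side, with their −y faces flush. The x-coordinate of the shared face is 1964 mm.

The bed frame's +x face and the stool's −x face are both at x = 1964 mm.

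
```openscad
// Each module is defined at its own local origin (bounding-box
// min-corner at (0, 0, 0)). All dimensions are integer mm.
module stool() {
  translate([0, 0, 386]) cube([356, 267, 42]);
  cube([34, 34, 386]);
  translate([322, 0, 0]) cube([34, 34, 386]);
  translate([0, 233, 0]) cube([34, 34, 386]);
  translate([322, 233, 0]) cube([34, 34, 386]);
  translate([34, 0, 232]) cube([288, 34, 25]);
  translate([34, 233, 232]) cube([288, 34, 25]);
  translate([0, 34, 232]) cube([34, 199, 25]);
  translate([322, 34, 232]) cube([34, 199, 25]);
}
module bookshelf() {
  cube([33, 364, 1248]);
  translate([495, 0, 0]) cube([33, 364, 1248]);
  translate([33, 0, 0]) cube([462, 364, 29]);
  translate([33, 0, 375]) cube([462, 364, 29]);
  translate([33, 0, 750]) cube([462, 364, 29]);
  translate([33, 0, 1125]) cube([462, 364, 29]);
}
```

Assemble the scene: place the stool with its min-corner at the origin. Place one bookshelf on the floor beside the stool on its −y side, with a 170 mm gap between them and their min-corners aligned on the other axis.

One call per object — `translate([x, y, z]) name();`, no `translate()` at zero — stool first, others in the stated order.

stool();
translate([0, -534, 0]) bookshelf();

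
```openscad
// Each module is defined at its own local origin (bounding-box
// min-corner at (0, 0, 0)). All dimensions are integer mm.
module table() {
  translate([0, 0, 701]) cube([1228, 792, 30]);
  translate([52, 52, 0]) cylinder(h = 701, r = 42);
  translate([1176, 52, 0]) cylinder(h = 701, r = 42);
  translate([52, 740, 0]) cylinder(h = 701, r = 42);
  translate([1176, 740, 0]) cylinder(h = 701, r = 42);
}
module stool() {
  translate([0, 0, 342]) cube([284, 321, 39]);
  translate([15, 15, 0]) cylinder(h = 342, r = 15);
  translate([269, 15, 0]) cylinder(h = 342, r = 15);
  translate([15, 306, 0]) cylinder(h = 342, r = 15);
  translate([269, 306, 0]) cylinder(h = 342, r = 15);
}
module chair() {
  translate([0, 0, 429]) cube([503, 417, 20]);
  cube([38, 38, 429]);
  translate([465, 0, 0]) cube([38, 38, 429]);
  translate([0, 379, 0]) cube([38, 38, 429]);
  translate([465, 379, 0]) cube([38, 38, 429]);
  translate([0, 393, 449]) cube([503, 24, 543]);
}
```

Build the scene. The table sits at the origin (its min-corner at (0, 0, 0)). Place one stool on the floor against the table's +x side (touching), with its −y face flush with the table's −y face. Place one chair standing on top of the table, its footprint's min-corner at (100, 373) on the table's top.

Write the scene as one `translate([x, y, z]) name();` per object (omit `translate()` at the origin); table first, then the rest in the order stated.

table();
translate([1228, 0, 0]) stool();
translate([100, 373, 731]) chair();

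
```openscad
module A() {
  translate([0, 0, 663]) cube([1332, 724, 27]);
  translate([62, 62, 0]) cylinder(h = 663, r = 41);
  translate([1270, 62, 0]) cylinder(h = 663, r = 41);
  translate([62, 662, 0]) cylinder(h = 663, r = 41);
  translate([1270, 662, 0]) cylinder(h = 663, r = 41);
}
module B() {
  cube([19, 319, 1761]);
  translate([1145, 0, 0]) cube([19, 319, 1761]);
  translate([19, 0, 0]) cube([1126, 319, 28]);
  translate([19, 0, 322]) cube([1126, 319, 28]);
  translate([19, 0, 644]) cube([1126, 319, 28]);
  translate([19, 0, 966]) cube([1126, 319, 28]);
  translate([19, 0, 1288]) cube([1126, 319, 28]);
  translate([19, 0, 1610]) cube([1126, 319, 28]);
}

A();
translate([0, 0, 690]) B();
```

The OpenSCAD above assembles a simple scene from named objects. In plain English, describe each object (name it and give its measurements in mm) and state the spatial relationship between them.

A is a table: top 1332 mm (x) × 724 mm (y), 27 mm thick, upper face at z = 690 mm, on four round legs of 82 mm diameter, each leg's bounding box inset 21 mm from the nearest pair of top edges, running from z = 0 to the bottom of the top.

B is a bookshelf 1164 mm wide overall, 319 mm deep and 1761 mm tall. The two sides are 19 mm thick vertical panels. 6 horizontal shelves of 28 mm thickness span between the inner faces of the sides; the lowest shelf sits on the floor and shelves are stacked with a clear vertical gap of 294 mm between each pair.

The bookshelf is on top of the table.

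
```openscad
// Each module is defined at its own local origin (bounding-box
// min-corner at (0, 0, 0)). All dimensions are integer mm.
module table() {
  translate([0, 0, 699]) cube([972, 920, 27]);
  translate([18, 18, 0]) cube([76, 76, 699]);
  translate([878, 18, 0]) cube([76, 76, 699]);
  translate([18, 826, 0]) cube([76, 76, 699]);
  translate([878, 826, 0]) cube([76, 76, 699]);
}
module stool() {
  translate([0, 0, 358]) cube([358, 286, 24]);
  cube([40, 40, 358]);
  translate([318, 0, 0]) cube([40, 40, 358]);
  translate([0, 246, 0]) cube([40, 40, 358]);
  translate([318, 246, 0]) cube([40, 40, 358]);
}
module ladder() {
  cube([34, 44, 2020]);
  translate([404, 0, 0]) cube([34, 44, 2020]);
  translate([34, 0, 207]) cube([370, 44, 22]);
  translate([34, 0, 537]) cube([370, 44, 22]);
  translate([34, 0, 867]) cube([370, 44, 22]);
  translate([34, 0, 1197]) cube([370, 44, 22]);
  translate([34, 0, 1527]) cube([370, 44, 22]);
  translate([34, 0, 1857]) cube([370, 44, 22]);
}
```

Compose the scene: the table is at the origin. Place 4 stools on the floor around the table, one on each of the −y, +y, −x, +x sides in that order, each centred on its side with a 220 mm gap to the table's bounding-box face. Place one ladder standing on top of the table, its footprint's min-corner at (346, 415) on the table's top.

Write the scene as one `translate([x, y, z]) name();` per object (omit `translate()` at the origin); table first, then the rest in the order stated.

table();
translate([307, -506, 0]) stool();
translate([307, 1140, 0]) stool();
translate([-578, 317, 0]) stool();
translate([1192, 317, 0]) stool();
translate([346, 415, 726]) ladder();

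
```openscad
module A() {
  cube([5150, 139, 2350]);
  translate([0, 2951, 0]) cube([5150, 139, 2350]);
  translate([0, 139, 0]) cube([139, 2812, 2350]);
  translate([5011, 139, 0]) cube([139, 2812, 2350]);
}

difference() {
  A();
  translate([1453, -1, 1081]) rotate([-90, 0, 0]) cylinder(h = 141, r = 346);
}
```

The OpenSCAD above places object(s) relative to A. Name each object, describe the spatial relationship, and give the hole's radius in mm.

A is a house frame. The house frame has a circular hole through its front wall. The hole's radius is 346 mm.

The subtracted cylinder has r = 346 mm.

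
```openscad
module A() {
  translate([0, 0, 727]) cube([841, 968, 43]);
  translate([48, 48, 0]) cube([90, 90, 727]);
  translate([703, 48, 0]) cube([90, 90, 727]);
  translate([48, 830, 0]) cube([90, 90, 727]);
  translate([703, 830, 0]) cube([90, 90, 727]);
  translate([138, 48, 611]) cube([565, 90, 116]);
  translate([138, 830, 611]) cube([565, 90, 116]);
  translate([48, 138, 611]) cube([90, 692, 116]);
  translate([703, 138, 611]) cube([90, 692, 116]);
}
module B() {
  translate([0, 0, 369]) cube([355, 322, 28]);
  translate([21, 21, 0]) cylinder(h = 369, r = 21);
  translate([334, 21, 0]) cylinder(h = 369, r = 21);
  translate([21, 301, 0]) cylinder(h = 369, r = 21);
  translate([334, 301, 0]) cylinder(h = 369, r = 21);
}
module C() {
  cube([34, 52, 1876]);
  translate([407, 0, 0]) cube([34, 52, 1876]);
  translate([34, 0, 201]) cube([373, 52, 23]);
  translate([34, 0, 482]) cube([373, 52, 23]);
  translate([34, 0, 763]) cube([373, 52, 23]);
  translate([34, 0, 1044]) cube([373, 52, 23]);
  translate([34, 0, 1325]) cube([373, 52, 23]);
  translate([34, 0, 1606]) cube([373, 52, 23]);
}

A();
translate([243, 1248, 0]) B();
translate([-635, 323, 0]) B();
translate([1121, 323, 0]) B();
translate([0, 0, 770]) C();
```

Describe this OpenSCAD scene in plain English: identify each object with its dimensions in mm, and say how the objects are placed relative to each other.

A is a table: top 841 mm (x) × 968 mm (y), 43 mm thick, upper face at z = 770 mm, on four 90×90 mm square legs, each inset 48 mm from the nearest pair of top edges, running from z = 0 to the bottom of the top. Four apron rails, 90 mm thick and 116 mm tall, run between adjacent legs with their top edges flush with the underside of the top and their outer faces flush with the legs' outer faces.

B is a four-legged stool. The seat is a 355×322×28 mm slab whose top surface is at z = 397 mm; four round legs, each 42 mm in diameter, run from the floor (z = 0) to the underside of the seat, each leg's axis is inset half a diameter from the nearest pair of seat edges (so the leg's bounding box is flush with the corner).

C is a wooden ladder with two side rails of 34×52 mm section and 1876 mm height, set 441 mm apart overall. Between them run 6 rectangular rungs (52 mm deep, 23 mm thick), front faces flush with the rails' −y face. The bottom of the first rung is 201 mm above the floor and each subsequent rung is 281 mm higher than the one below.

Three stools sit around the table at the +y, −x, +x sides. The ladder is on top of the table.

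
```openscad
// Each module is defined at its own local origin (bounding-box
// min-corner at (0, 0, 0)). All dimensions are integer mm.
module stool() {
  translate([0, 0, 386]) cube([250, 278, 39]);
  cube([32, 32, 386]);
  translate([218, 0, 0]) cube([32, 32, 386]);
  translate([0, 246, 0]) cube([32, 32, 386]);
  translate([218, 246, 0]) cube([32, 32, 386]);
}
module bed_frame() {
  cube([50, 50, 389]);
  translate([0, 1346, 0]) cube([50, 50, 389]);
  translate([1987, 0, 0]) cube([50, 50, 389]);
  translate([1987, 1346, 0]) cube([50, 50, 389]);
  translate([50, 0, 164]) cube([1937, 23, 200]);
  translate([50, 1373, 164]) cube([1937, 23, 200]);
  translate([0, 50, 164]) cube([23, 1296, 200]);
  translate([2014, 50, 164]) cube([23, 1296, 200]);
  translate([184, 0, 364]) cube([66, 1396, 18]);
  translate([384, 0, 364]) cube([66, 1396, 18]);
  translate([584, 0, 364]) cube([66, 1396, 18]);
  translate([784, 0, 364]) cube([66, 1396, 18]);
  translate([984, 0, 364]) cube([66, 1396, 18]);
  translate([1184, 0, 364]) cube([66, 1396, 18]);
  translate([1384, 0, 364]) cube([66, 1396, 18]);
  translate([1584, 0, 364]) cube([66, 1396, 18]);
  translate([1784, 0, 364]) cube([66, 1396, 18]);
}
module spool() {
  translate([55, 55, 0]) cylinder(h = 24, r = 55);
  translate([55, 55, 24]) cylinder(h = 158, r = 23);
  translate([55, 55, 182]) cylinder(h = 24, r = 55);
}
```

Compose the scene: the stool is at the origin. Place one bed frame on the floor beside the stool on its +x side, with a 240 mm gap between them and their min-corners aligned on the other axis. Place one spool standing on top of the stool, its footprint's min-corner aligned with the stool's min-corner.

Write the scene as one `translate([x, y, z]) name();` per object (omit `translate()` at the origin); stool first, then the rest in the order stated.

stool();
translate([490, 0, 0]) bed_frame();
translate([0, 0, 425]) spool();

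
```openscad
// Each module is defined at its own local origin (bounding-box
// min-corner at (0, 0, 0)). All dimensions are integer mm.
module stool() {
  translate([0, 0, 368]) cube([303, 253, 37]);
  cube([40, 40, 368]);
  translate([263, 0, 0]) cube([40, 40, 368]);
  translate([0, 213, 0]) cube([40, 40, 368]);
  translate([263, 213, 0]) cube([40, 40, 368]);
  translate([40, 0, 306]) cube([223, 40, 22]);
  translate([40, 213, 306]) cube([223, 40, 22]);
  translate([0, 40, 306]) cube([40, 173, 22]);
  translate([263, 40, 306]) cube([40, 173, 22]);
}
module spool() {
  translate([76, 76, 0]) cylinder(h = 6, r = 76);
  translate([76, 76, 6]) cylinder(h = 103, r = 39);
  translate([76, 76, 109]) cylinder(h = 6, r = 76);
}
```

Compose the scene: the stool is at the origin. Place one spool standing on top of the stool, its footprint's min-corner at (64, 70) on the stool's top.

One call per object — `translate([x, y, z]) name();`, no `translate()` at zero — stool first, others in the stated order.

stool();
translate([64, 70, 405]) spool();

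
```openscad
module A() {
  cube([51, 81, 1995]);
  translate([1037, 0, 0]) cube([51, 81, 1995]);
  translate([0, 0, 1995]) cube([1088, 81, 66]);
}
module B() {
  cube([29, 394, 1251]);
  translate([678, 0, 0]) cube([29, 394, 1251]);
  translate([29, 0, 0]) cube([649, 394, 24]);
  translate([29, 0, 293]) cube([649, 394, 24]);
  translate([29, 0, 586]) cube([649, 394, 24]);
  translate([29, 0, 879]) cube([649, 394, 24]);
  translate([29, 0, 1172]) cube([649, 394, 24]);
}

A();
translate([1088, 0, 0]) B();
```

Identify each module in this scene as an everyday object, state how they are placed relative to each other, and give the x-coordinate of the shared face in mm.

A is a door frame. B is a bookshelf. The bookshelf is against the door frame's +x side, with their −y faces flush. The x-coordinate of the shared face is 1088 mm.

The door frame's +x face and the bookshelf's −x face are both at x = 1088 mm.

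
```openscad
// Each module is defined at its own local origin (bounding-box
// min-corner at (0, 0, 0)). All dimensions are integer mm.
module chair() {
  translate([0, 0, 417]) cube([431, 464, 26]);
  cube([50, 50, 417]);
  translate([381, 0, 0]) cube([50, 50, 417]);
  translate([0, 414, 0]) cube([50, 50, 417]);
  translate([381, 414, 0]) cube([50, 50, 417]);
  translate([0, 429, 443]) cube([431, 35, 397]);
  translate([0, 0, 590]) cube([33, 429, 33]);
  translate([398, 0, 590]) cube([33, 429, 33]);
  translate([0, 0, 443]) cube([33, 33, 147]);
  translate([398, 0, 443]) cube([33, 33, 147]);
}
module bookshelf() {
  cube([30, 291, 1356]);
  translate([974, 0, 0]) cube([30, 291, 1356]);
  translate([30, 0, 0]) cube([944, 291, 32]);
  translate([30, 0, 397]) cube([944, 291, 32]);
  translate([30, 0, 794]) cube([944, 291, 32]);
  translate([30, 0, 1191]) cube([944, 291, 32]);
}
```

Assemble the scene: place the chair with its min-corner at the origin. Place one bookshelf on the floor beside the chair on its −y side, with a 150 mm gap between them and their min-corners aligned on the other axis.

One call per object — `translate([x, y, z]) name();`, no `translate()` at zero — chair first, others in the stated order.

chair();
translate([0, -441, 0]) bookshelf();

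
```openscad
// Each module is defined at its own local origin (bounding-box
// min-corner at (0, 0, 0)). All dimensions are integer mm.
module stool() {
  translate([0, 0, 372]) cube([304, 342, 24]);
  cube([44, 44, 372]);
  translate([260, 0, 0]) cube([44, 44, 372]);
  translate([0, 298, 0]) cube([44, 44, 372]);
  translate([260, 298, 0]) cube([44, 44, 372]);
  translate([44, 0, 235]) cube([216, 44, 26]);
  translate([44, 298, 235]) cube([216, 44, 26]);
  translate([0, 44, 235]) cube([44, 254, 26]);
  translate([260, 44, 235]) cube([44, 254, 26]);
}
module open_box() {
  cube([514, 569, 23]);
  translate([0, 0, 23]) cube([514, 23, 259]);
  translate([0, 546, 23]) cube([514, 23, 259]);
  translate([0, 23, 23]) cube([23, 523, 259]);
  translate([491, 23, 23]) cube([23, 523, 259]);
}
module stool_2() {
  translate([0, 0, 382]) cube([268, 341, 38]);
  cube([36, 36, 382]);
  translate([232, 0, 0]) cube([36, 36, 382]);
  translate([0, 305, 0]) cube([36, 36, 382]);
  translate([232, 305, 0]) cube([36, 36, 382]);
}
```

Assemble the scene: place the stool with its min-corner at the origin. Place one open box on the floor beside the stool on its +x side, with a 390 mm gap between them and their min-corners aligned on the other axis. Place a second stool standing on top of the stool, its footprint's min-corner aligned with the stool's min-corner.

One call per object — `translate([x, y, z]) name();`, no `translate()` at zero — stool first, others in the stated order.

stool();
translate([694, 0, 0]) open_box();
translate([0, 0, 396]) stool_2();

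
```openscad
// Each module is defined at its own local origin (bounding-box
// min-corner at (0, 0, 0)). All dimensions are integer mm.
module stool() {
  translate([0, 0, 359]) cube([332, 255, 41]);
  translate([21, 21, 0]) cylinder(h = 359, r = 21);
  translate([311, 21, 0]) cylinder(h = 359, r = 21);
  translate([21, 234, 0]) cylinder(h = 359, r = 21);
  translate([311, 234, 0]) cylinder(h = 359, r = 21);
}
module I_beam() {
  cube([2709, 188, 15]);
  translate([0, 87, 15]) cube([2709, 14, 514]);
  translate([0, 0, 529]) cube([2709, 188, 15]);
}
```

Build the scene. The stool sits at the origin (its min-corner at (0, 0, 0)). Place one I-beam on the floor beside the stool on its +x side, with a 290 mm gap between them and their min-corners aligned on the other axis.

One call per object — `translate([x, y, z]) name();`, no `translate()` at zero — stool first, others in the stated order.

stool();
translate([622, 0, 0]) I_beam();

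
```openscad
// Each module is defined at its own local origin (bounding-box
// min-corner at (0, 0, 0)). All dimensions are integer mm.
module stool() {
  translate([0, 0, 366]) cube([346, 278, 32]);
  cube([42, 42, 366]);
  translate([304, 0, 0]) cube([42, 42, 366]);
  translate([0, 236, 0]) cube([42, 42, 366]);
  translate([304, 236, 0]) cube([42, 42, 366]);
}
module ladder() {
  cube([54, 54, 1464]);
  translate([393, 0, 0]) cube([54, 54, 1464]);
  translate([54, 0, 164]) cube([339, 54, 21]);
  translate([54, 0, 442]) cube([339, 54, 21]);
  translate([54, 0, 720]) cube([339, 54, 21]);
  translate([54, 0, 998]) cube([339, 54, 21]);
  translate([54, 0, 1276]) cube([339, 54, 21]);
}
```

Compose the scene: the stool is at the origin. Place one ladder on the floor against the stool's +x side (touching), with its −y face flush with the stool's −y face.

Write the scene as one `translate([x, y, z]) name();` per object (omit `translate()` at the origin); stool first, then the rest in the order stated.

stool();
translate([346, 0, 0]) ladder();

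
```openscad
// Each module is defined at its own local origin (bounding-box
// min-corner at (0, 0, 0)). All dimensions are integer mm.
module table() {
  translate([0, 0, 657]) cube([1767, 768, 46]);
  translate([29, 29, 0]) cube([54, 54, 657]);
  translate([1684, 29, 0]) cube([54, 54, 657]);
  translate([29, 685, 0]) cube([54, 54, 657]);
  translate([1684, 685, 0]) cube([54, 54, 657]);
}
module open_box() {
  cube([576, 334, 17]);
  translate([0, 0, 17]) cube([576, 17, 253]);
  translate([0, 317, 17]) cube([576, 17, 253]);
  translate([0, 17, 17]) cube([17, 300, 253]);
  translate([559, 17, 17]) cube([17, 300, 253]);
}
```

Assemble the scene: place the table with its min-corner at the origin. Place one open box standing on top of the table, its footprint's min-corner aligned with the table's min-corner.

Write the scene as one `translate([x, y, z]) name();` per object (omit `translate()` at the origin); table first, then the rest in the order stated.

table();
translate([0, 0, 703]) open_box();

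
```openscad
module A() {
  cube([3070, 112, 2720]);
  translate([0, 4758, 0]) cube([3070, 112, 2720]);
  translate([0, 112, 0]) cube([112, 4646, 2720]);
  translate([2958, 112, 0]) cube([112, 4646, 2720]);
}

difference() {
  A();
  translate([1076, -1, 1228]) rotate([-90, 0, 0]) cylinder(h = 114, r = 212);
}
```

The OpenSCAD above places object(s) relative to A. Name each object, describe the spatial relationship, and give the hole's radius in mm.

The subtracted cylinder has r = 212 mm.

A is a house frame. The house frame has a circular hole through its front wall. The hole's radius is 212 mm.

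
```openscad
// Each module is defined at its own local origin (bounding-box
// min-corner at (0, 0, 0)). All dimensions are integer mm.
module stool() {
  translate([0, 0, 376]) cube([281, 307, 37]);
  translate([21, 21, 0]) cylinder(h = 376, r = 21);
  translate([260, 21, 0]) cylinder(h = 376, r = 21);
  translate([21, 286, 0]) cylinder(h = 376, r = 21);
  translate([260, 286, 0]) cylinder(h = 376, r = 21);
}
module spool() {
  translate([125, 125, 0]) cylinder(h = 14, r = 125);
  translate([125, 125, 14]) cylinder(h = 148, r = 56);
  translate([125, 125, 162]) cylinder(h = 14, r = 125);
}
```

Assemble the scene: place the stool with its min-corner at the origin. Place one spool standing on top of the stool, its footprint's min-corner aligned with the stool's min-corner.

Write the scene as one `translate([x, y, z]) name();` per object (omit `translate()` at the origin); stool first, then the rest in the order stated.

stool();
translate([0, 0, 413]) spool();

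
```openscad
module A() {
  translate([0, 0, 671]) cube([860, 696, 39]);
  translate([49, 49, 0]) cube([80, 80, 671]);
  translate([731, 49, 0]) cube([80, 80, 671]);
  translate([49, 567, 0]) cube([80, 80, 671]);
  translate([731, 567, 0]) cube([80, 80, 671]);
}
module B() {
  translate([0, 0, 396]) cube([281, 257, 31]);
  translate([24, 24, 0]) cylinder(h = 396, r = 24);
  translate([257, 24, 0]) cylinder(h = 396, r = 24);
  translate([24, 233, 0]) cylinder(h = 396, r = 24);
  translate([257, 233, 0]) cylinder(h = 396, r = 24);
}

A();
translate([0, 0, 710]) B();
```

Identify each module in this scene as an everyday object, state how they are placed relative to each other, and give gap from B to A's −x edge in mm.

The stool's min-x is at 0; the table's min-x is 0; gap = 0 mm.

A is a table. B is a stool. The stool is on top of the table. The gap from the stool to the table's −x edge is 0 mm.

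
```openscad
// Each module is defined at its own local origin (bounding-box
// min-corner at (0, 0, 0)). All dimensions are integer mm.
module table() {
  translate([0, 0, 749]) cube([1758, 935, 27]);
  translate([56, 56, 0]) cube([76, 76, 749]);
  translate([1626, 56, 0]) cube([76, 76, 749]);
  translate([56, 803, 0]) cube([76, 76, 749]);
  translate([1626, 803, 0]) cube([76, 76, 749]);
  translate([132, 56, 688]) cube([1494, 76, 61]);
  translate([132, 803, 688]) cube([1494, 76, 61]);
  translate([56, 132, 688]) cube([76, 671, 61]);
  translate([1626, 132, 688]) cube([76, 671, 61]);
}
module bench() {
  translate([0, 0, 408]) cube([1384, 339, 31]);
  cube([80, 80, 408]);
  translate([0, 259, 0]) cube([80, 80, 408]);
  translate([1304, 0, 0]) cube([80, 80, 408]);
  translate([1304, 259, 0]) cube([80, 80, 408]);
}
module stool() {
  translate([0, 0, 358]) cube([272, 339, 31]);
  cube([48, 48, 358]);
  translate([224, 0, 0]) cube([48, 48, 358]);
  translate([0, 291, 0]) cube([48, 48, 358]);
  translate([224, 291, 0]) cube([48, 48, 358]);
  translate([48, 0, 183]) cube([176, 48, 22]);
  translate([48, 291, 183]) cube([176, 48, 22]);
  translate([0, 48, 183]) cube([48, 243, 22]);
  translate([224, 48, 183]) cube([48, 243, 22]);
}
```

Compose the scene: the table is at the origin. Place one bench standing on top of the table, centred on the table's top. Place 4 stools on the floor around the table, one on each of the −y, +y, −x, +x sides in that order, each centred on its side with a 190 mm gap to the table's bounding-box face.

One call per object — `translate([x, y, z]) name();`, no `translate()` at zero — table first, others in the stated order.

table();
translate([187, 298, 776]) bench();
translate([743, -529, 0]) stool();
translate([743, 1125, 0]) stool();
translate([-462, 298, 0]) stool();
translate([1948, 298, 0]) stool();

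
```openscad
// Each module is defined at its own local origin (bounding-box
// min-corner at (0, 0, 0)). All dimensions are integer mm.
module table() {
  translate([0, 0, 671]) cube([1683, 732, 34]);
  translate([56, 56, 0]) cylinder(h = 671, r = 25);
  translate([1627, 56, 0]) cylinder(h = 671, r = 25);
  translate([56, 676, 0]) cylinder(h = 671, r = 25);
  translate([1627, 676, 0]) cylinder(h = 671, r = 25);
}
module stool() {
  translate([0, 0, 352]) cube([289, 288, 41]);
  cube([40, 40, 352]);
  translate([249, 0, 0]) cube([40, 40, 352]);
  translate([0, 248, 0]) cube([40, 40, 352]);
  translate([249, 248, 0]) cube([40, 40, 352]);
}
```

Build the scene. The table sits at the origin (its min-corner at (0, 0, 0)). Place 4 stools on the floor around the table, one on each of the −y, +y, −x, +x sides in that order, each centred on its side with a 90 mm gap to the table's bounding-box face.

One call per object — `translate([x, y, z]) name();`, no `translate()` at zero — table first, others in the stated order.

table();
translate([697, -378, 0]) stool();
translate([697, 822, 0]) stool();
translate([-379, 222, 0]) stool();
translate([1773, 222, 0]) stool();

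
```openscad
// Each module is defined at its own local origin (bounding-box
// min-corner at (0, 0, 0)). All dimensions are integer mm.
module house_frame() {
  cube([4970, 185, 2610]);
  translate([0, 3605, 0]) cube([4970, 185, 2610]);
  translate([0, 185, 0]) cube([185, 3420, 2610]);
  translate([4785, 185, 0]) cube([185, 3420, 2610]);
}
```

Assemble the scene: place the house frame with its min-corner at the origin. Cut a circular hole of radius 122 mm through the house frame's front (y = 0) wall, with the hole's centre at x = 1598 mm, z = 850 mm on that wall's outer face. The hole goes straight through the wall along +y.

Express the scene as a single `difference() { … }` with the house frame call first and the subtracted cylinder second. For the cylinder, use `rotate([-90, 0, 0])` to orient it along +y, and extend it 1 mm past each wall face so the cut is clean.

difference() {
  house_frame();
  translate([1598, -1, 850]) rotate([-90, 0, 0]) cylinder(h = 187, r = 122);
}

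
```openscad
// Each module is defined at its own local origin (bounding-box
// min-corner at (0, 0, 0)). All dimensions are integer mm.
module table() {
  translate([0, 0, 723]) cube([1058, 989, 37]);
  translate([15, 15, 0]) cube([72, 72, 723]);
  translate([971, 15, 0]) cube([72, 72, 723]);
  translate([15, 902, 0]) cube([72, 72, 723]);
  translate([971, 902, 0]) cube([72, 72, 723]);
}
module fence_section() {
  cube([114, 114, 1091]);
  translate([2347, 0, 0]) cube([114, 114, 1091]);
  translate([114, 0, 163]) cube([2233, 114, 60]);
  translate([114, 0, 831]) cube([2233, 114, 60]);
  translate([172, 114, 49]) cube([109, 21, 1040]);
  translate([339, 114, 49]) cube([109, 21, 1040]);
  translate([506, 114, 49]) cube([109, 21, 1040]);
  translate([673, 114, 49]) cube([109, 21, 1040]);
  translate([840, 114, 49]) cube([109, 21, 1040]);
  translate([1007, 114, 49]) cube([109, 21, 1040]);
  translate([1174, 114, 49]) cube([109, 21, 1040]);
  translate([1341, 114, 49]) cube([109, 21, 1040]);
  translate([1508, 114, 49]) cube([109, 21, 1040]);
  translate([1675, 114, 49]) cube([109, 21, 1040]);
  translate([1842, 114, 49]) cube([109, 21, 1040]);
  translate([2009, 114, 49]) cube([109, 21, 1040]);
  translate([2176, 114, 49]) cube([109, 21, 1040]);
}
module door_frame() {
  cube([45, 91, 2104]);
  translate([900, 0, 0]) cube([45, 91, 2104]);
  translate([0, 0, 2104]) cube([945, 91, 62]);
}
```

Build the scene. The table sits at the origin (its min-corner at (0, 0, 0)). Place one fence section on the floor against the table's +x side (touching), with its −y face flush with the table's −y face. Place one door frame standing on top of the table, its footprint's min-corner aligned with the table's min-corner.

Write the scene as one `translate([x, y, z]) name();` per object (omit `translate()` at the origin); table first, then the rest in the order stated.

table();
translate([1058, 0, 0]) fence_section();
translate([0, 0, 760]) door_frame();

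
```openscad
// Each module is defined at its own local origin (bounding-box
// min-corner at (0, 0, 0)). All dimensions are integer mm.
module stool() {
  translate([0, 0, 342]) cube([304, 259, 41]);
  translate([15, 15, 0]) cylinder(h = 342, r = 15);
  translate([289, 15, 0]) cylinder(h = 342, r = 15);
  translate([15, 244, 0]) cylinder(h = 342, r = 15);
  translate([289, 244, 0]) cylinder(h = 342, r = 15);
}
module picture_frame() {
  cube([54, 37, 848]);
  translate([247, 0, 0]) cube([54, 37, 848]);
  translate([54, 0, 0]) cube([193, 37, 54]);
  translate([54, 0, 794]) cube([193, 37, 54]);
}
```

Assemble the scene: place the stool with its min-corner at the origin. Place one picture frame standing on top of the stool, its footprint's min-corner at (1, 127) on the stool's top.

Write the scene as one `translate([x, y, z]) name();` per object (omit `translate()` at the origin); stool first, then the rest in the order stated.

stool();
translate([1, 127, 383]) picture_frame();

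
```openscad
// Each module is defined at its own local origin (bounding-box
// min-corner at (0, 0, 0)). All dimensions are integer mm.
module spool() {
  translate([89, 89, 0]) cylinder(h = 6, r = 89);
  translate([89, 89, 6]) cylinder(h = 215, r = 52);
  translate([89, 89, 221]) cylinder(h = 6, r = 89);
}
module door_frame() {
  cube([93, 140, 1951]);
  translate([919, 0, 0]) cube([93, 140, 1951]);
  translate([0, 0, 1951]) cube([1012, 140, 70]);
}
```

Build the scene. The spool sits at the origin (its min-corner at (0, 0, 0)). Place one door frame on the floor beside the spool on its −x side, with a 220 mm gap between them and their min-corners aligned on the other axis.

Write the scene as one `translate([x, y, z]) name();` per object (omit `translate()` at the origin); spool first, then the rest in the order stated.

spool();
translate([-1232, 0, 0]) door_frame();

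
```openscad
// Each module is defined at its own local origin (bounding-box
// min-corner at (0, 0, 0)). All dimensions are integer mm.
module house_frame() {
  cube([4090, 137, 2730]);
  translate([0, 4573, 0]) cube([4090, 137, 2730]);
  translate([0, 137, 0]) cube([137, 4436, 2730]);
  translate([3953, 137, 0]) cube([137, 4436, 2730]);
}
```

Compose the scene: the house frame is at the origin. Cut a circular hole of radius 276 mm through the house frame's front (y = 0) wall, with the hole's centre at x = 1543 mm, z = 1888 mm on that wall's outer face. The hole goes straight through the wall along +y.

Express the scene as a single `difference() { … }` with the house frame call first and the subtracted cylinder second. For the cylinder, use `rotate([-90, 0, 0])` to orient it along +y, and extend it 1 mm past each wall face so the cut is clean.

difference() {
  house_frame();
  translate([1543, -1, 1888]) rotate([-90, 0, 0]) cylinder(h = 139, r = 276);
}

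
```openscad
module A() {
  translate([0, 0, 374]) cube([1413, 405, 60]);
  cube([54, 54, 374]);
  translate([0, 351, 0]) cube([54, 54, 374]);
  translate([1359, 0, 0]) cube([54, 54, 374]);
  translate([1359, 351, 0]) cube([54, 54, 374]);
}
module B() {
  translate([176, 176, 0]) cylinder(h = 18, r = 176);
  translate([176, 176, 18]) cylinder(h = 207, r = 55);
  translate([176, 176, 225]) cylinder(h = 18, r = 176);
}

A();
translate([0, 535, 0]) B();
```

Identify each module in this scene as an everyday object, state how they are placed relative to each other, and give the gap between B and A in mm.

A is a bench. B is a spool. The spool is on the floor beside the bench on its +y side. The gap between the spool and the bench is 130 mm.

The spool's nearest face is 130 mm from the bench's +y face.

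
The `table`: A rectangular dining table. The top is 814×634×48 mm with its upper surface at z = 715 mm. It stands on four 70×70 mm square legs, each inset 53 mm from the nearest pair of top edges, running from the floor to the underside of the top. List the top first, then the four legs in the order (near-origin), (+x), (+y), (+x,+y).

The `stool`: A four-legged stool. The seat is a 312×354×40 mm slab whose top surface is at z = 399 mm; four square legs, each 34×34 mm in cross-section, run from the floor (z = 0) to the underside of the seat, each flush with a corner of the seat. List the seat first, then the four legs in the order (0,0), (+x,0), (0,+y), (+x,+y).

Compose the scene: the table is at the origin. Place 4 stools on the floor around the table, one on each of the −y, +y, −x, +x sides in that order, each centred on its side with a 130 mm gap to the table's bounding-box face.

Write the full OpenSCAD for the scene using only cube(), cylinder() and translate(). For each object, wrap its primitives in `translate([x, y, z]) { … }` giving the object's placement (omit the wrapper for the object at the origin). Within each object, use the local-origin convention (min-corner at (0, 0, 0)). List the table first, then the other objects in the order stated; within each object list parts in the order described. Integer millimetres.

translate([0, 0, 667]) cube([814, 634, 48]);
translate([53, 53, 0]) cube([70, 70, 667]);
translate([691, 53, 0]) cube([70, 70, 667]);
translate([53, 511, 0]) cube([70, 70, 667]);
translate([691, 511, 0]) cube([70, 70, 667]);
translate([251, -484, 0]) {
  translate([0, 0, 359]) cube([312, 354, 40]);
  cube([34, 34, 359]);
  translate([278, 0, 0]) cube([34, 34, 359]);
  translate([0, 320, 0]) cube([34, 34, 359]);
  translate([278, 320, 0]) cube([34, 34, 359]);
}
translate([251, 764, 0]) {
  translate([0, 0, 359]) cube([312, 354, 40]);
  cube([34, 34, 359]);
  translate([278, 0, 0]) cube([34, 34, 359]);
  translate([0, 320, 0]) cube([34, 34, 359]);
  translate([278, 320, 0]) cube([34, 34, 359]);
}
translate([-442, 140, 0]) {
  translate([0, 0, 359]) cube([312, 354, 40]);
  cube([34, 34, 359]);
  translate([278, 0, 0]) cube([34, 34, 359]);
  translate([0, 320, 0]) cube([34, 34, 359]);
  translate([278, 320, 0]) cube([34, 34, 359]);
}
translate([944, 140, 0]) {
  translate([0, 0, 359]) cube([312, 354, 40]);
  cube([34, 34, 359]);
  translate([278, 0, 0]) cube([34, 34, 359]);
  translate([0, 320, 0]) cube([34, 34, 359]);
  translate([278, 320, 0]) cube([34, 34, 359]);
}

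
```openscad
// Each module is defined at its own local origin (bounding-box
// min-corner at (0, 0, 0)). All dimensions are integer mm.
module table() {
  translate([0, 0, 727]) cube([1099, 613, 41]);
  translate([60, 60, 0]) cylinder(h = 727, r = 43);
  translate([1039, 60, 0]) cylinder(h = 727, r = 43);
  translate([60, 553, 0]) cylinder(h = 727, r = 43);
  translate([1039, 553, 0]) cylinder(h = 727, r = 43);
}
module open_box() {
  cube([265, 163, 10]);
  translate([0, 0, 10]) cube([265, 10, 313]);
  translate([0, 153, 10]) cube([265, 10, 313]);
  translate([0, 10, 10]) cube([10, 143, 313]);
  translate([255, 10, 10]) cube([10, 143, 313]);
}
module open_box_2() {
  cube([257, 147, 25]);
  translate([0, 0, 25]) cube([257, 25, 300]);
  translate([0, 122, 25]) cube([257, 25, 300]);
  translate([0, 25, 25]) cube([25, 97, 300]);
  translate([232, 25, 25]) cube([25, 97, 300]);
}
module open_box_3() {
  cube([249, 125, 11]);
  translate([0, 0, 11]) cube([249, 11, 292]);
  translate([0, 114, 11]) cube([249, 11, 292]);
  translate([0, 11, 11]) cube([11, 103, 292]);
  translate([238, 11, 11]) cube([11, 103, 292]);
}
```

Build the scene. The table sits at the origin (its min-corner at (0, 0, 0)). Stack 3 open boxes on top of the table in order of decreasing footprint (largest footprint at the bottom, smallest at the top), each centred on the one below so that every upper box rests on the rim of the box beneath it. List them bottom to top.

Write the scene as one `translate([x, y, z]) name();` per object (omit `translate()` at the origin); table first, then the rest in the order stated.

table();
translate([417, 225, 768]) open_box();
translate([421, 233, 1091]) open_box_2();
translate([425, 244, 1416]) open_box_3();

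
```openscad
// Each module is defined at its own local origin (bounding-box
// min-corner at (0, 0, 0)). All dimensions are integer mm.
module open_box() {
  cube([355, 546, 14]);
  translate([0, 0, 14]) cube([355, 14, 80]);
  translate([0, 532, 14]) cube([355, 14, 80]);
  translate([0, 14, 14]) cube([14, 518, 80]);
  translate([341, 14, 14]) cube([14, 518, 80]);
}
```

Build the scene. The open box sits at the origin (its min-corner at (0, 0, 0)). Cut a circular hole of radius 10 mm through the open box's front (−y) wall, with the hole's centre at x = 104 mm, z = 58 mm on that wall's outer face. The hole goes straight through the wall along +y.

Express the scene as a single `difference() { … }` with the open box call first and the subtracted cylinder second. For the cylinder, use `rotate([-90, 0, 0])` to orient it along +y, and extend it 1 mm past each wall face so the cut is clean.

difference() {
  open_box();
  translate([104, -1, 58]) rotate([-90, 0, 0]) cylinder(h = 16, r = 10);
}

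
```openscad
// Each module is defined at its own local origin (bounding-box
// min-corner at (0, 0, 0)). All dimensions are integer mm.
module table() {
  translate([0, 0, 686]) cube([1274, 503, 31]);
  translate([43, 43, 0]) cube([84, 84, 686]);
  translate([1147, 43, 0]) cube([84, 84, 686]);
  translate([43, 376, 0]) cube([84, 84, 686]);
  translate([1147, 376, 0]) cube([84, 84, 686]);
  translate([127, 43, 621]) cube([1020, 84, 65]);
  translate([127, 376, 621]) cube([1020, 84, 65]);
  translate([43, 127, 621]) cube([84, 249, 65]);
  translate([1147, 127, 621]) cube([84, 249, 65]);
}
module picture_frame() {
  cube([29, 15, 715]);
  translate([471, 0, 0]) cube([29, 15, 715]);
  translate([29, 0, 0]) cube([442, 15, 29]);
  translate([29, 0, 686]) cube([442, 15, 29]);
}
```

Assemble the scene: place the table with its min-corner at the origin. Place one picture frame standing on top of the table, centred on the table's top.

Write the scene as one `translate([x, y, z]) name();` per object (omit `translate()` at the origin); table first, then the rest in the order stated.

table();
translate([387, 244, 717]) picture_frame();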